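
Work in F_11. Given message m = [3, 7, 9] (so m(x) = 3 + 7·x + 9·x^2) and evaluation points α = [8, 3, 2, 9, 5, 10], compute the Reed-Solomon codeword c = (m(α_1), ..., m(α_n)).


c = [8, 6, 9, 3, 10, 5]

Message polynomial: m(x) = 3 + 7·x + 9·x^2 (mod 11).
For each evaluation point α_i, compute m(α_i) mod 11:
  α_1 = 8: Horner steps 9 → 2 → 8, so m(8) = 8.
  α_2 = 3: Horner steps 9 → 1 → 6, so m(3) = 6.
  α_3 = 2: Horner steps 9 → 3 → 9, so m(2) = 9.
  α_4 = 9: Horner steps 9 → 0 → 3, so m(9) = 3.
  α_5 = 5: Horner steps 9 → 8 → 10, so m(5) = 10.
  α_6 = 10: Horner steps 9 → 9 → 5, so m(10) = 5.
Codeword c = [8, 6, 9, 3, 10, 5] ∈ F_11^6.


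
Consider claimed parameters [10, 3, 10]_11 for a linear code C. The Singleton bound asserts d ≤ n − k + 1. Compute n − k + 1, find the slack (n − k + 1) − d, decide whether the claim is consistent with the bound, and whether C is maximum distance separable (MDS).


Singleton RHS = n − k + 1 = 8, slack = -2, bound violated (no such code; not MDS).

Singleton bound: d ≤ n − k + 1.
Here n = 10, k = 3, so n − k + 1 = 8.
Given d = 10, check d ≤ 8: NO.
Slack = (n − k + 1) − d = -2.
The slack is negative: d = 10 exceeds n − k + 1 = 8 by 2, so the Singleton bound is violated and no linear [10, 3, 10]_11 code can exist. In particular it is not MDS (MDS requires d = n − k + 1 exactly).
Description: the claimed parameters are [10, 3, 10]_11; such a code would be impossible (violates the Singleton bound).


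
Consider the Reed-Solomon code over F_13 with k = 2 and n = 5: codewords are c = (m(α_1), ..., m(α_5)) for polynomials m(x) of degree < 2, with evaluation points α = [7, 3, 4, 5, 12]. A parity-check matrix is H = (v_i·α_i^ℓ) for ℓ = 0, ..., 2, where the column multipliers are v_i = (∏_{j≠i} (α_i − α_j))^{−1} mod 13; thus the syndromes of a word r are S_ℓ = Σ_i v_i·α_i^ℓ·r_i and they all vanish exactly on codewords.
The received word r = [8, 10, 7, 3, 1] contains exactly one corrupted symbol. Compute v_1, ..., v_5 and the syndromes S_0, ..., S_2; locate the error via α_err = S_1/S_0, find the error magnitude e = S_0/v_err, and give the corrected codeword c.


S = (11, 7, 8), error at position 2, error magnitude e = 12, c = [8, 11, 7, 3, 1].

Step 1: column multipliers v_i = (∏_{j≠i}(α_i − α_j))^{−1} mod 13.
  i = 1 (α = 7): (7−3)(7−4)(7−5)(7−12) = 4·3·2·(−5) = −120 ≡ 10, so v_1 = 10^{−1} = 4 (mod 13).
  i = 2 (α = 3): (3−7)(3−4)(3−5)(3−12) = (−4)·(−1)·(−2)·(−9) = 72 ≡ 7, so v_2 = 7^{−1} = 2 (mod 13).
  i = 3 (α = 4): (4−7)(4−3)(4−5)(4−12) = (−3)·1·(−1)·(−8) = −24 ≡ 2, so v_3 = 2^{−1} = 7 (mod 13).
  i = 4 (α = 5): (5−7)(5−3)(5−4)(5−12) = (−2)·2·1·(−7) = 28 ≡ 2, so v_4 = 2^{−1} = 7 (mod 13).
  i = 5 (α = 12): (12−7)(12−3)(12−4)(12−5) = 5·9·8·7 = 2520 ≡ 11, so v_5 = 11^{−1} = 6 (mod 13).
  v = [4, 2, 7, 7, 6].
Step 2: syndromes of r = [8, 10, 7, 3, 1] (all sums mod 13).
  S_0 = Σ v_i r_i = 4·8 + 2·10 + 7·7 + 7·3 + 6·1 = 128 ≡ 11.
  S_1 = Σ v_i α_i r_i = 4·7·8 + 2·3·10 + 7·4·7 + 7·5·3 + 6·12·1 = 657 ≡ 7.
  α_i^2 mod 13 = [10, 9, 3, 12, 1].
  S_2 = Σ v_i α_i^2 r_i = 4·10·8 + 2·9·10 + 7·3·7 + 7·12·3 + 6·1·1 = 905 ≡ 8.
  S = (11, 7, 8) ≠ 0, so r is not a codeword (an error is present).
Step 3: locate the error. For a single error e at position i, S_ℓ = v_i·e·α_i^ℓ, so α_err = S_1/S_0.
  S_0^{−1} = 11^{−1} = 6 (mod 13), so α_err = 7·6 = 42 ≡ 3 = α_2. Error position i = 2.
  Consistency check: S_2/S_1 = 8·2 = 16 ≡ 3 = α_err ✓ (single-error assumption holds).
Step 4: error magnitude e = S_0/v_2 = S_0·∏_{j≠2}(α_2 − α_j) = 11·7 = 77 ≡ 12 (mod 13).
Step 5: correct position 2: c_2 = r_2 − e = 10 − 12 ≡ 11 (mod 13). Hence c = [8, 11, 7, 3, 1].
  Check: interpolating c through the α_i gives m(x) = 10 + 9·x (degree < 2) with m(α_i) = c_i for every i, so c is indeed a codeword.


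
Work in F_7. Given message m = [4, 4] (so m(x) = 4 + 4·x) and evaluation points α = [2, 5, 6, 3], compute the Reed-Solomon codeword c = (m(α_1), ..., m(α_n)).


c = [5, 3, 0, 2]

Message polynomial: m(x) = 4 + 4·x (mod 7).
For each evaluation point α_i, compute m(α_i) mod 7:
  α_1 = 2: Horner steps 4 → 5, so m(2) = 5.
  α_2 = 5: Horner steps 4 → 3, so m(5) = 3.
  α_3 = 6: Horner steps 4 → 0, so m(6) = 0.
  α_4 = 3: Horner steps 4 → 2, so m(3) = 2.
Codeword c = [5, 3, 0, 2] ∈ F_7^4.


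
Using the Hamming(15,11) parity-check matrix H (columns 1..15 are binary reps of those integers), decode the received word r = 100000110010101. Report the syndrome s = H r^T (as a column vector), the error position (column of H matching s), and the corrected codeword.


s = (0, 1, 1, 1)^T, error position = 7, corrected codeword c = 100000010010101

Compute s = H r^T mod 2 one row at a time:
  s_1 = 1 + 0 + 0 + 1 + 0 + 1 + 0 + 1 = 4 ≡ 0 (mod 2).
  s_2 = 0 + 0 + 0 + 1 + 0 + 1 + 0 + 1 = 3 ≡ 1 (mod 2).
  s_3 = 0 + 0 + 0 + 1 + 0 + 1 + 0 + 1 = 3 ≡ 1 (mod 2).
  s_4 = 1 + 0 + 0 + 1 + 0 + 1 + 1 + 1 = 5 ≡ 1 (mod 2).
s = (0, 1, 1, 1)^T — this equals column 7 of H (binary 0111), so error is at position 7.
Correct: flip bit 7 of r = 100000110010101 to get c = 100000010010101.


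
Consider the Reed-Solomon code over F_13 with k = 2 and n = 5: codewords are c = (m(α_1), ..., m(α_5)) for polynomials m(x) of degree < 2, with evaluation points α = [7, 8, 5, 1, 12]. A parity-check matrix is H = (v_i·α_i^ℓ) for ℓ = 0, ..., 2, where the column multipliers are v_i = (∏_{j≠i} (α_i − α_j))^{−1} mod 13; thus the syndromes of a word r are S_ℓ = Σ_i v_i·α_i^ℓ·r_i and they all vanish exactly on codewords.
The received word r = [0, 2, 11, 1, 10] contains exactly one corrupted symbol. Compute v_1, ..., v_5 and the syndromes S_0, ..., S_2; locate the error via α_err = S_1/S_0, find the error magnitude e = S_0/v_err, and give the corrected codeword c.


S = (2, 10, 11), error at position 3, error magnitude e = 2, c = [0, 2, 9, 1, 10].

Step 1: column multipliers v_i = (∏_{j≠i}(α_i − α_j))^{−1} mod 13.
  i = 1 (α = 7): (7−8)(7−5)(7−1)(7−12) = (−1)·2·6·(−5) = 60 ≡ 8, so v_1 = 8^{−1} = 5 (mod 13).
  i = 2 (α = 8): (8−7)(8−5)(8−1)(8−12) = 1·3·7·(−4) = −84 ≡ 7, so v_2 = 7^{−1} = 2 (mod 13).
  i = 3 (α = 5): (5−7)(5−8)(5−1)(5−12) = (−2)·(−3)·4·(−7) = −168 ≡ 1, so v_3 = 1^{−1} = 1 (mod 13).
  i = 4 (α = 1): (1−7)(1−8)(1−5)(1−12) = (−6)·(−7)·(−4)·(−11) = 1848 ≡ 2, so v_4 = 2^{−1} = 7 (mod 13).
  i = 5 (α = 12): (12−7)(12−8)(12−5)(12−1) = 5·4·7·11 = 1540 ≡ 6, so v_5 = 6^{−1} = 11 (mod 13).
  v = [5, 2, 1, 7, 11].
Step 2: syndromes of r = [0, 2, 11, 1, 10] (all sums mod 13).
  S_0 = Σ v_i r_i = 5·0 + 2·2 + 1·11 + 7·1 + 11·10 = 132 ≡ 2.
  S_1 = Σ v_i α_i r_i = 5·7·0 + 2·8·2 + 1·5·11 + 7·1·1 + 11·12·10 = 1414 ≡ 10.
  α_i^2 mod 13 = [10, 12, 12, 1, 1].
  S_2 = Σ v_i α_i^2 r_i = 5·10·0 + 2·12·2 + 1·12·11 + 7·1·1 + 11·1·10 = 297 ≡ 11.
  S = (2, 10, 11) ≠ 0, so r is not a codeword (an error is present).
Step 3: locate the error. For a single error e at position i, S_ℓ = v_i·e·α_i^ℓ, so α_err = S_1/S_0.
  S_0^{−1} = 2^{−1} = 7 (mod 13), so α_err = 10·7 = 70 ≡ 5 = α_3. Error position i = 3.
  Consistency check: S_2/S_1 = 11·4 = 44 ≡ 5 = α_err ✓ (single-error assumption holds).
Step 4: error magnitude e = S_0/v_3 = S_0·∏_{j≠3}(α_3 − α_j) = 2·1 = 2 ≡ 2 (mod 13).
Step 5: correct position 3: c_3 = r_3 − e = 11 − 2 ≡ 9 (mod 13). Hence c = [0, 2, 9, 1, 10].
  Check: interpolating c through the α_i gives m(x) = 12 + 2·x (degree < 2) with m(α_i) = c_i for every i, so c is indeed a codeword.


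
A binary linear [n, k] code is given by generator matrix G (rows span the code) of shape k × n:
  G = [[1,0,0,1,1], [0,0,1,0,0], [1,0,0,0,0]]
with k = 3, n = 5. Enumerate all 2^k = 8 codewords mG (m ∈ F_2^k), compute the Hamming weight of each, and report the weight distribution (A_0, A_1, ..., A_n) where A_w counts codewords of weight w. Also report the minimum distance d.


Weight distribution: A_0 = 1, A_1 = 2, A_2 = 2, A_3 = 2, A_4 = 1. Minimum distance d = 1.

Enumerate all 2^3 = 8 messages m ∈ F_2^3.
For each, compute codeword c = mG in F_2^5, then tally its weight.
  m = 000 → c = 00000, weight = 0.
  m = 100 → c = 10011, weight = 3.
  m = 010 → c = 00100, weight = 1.
  m = 110 → c = 10111, weight = 4.
  m = 001 → c = 10000, weight = 1.
  m = 101 → c = 00011, weight = 2.
  m = 011 → c = 10100, weight = 2.
  m = 111 → c = 00111, weight = 3.
Tally weights:
  weight 0: 1 codewords.
  weight 1: 2 codewords.
  weight 2: 2 codewords.
  weight 3: 2 codewords.
  weight 4: 1 codewords.
Minimum distance d = smallest w > 0 with A_w > 0 = 1.
Sanity: Σ A_w = 8 = 2^3 = 8 ✓.


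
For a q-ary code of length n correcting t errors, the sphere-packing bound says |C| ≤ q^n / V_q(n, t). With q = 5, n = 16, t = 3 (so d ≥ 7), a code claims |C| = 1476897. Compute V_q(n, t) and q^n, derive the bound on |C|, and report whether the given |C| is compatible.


V_q(n, t) = 37825, q^n = 152587890625, Hamming bound = 4034048, |C| = 1476897 ≤ bound (satisfied).

Step 1: Compute V_q(n, t) = Σ_{j=0}^3 C(n, j) (q−1)^j.
  j = 0: C(16,0)·(4)^0 = 1·1 = 1.
  j = 1: C(16,1)·(4)^1 = 16·4 = 64.
  j = 2: C(16,2)·(4)^2 = 120·16 = 1920.
  j = 3: C(16,3)·(4)^3 = 560·64 = 35840.
  V_q(n, t) = 1 + 64 + 1920 + 35840 = 37825.
Step 2: q^n = 5^16 = 152587890625.
Step 3: Hamming bound ⌊q^n / V_q(n,t)⌋ = ⌊152587890625/37825⌋ = 4034048.
Step 4: Compare |C| = 1476897 to 4034048: satisfied.
The claimed |C| lies below the Hamming bound.


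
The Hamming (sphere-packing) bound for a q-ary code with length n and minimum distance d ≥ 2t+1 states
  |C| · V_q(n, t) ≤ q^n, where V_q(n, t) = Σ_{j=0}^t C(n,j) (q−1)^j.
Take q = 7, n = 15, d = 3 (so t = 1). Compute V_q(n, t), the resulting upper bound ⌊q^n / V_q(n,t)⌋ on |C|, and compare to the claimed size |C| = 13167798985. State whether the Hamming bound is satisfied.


V_q(n, t) = 91, q^n = 4747561509943, Hamming bound = 52171005603, |C| = 13167798985 ≤ bound (satisfied).

Step 1: Compute V_q(n, t) = Σ_{j=0}^1 C(n, j) (q−1)^j.
  j = 0: C(15,0)·(6)^0 = 1·1 = 1.
  j = 1: C(15,1)·(6)^1 = 15·6 = 90.
  V_q(n, t) = 1 + 90 = 91.
Step 2: q^n = 7^15 = 4747561509943.
Step 3: Hamming bound ⌊q^n / V_q(n,t)⌋ = ⌊4747561509943/91⌋ = 52171005603.
Step 4: Compare |C| = 13167798985 to 52171005603: satisfied.
The claimed |C| lies below the Hamming bound.


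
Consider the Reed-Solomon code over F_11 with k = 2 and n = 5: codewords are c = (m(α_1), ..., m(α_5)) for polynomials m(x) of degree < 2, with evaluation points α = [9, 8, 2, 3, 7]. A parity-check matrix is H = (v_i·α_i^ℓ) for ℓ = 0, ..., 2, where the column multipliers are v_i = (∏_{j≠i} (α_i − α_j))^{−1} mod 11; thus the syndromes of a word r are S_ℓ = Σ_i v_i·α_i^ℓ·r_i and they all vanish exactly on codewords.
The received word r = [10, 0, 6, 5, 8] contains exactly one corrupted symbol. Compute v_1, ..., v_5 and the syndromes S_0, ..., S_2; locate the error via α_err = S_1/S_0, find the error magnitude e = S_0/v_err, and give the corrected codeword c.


S = (1, 7, 5), error at position 5, error magnitude e = 7, c = [10, 0, 6, 5, 1].

Step 1: column multipliers v_i = (∏_{j≠i}(α_i − α_j))^{−1} mod 11.
  i = 1 (α = 9): (9−8)(9−2)(9−3)(9−7) = 1·7·6·2 = 84 ≡ 7, so v_1 = 7^{−1} = 8 (mod 11).
  i = 2 (α = 8): (8−9)(8−2)(8−3)(8−7) = (−1)·6·5·1 = −30 ≡ 3, so v_2 = 3^{−1} = 4 (mod 11).
  i = 3 (α = 2): (2−9)(2−8)(2−3)(2−7) = (−7)·(−6)·(−1)·(−5) = 210 ≡ 1, so v_3 = 1^{−1} = 1 (mod 11).
  i = 4 (α = 3): (3−9)(3−8)(3−2)(3−7) = (−6)·(−5)·1·(−4) = −120 ≡ 1, so v_4 = 1^{−1} = 1 (mod 11).
  i = 5 (α = 7): (7−9)(7−8)(7−2)(7−3) = (−2)·(−1)·5·4 = 40 ≡ 7, so v_5 = 7^{−1} = 8 (mod 11).
  v = [8, 4, 1, 1, 8].
Step 2: syndromes of r = [10, 0, 6, 5, 8] (all sums mod 11).
  S_0 = Σ v_i r_i = 8·10 + 4·0 + 1·6 + 1·5 + 8·8 = 155 ≡ 1.
  S_1 = Σ v_i α_i r_i = 8·9·10 + 4·8·0 + 1·2·6 + 1·3·5 + 8·7·8 = 1195 ≡ 7.
  α_i^2 mod 11 = [4, 9, 4, 9, 5].
  S_2 = Σ v_i α_i^2 r_i = 8·4·10 + 4·9·0 + 1·4·6 + 1·9·5 + 8·5·8 = 709 ≡ 5.
  S = (1, 7, 5) ≠ 0, so r is not a codeword (an error is present).
Step 3: locate the error. For a single error e at position i, S_ℓ = v_i·e·α_i^ℓ, so α_err = S_1/S_0.
  S_0^{−1} = 1^{−1} = 1 (mod 11), so α_err = 7·1 = 7 ≡ 7 = α_5. Error position i = 5.
  Consistency check: S_2/S_1 = 5·8 = 40 ≡ 7 = α_err ✓ (single-error assumption holds).
Step 4: error magnitude e = S_0/v_5 = S_0·∏_{j≠5}(α_5 − α_j) = 1·7 = 7 ≡ 7 (mod 11).
Step 5: correct position 5: c_5 = r_5 − e = 8 − 7 ≡ 1 (mod 11). Hence c = [10, 0, 6, 5, 1].
  Check: interpolating c through the α_i gives m(x) = 8 + 10·x (degree < 2) with m(α_i) = c_i for every i, so c is indeed a codeword.


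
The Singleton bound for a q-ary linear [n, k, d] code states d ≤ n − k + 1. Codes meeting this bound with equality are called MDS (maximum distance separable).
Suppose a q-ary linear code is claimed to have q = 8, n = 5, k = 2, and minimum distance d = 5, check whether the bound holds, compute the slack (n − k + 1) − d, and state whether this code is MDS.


Singleton RHS = n − k + 1 = 4, slack = -1, bound violated (no such code; not MDS).

Singleton bound: d ≤ n − k + 1.
Here n = 5, k = 2, so n − k + 1 = 4.
Given d = 5, check d ≤ 4: NO.
Slack = (n − k + 1) − d = -1.
The slack is negative: d = 5 exceeds n − k + 1 = 4 by 1, so the Singleton bound is violated and no linear [5, 2, 5]_8 code can exist. In particular it is not MDS (MDS requires d = n − k + 1 exactly).
Description: the claimed parameters are [5, 2, 5]_8; such a code would be impossible (violates the Singleton bound).


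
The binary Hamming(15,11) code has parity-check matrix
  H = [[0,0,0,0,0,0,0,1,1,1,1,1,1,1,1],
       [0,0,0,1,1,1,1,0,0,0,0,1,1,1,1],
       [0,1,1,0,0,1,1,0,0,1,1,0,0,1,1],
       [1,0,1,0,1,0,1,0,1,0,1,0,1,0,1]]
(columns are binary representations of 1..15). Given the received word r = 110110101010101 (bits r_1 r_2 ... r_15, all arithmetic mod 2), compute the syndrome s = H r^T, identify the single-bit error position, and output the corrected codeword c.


s = (0, 1, 0, 1)^T, error position = 5, corrected codeword c = 110100101010101

Compute s = H r^T mod 2 one row at a time:
  s_1 = 0 + 1 + 0 + 1 + 0 + 1 + 0 + 1 = 4 ≡ 0 (mod 2).
  s_2 = 1 + 1 + 0 + 1 + 0 + 1 + 0 + 1 = 5 ≡ 1 (mod 2).
  s_3 = 1 + 0 + 0 + 1 + 0 + 1 + 0 + 1 = 4 ≡ 0 (mod 2).
  s_4 = 1 + 0 + 1 + 1 + 1 + 1 + 1 + 1 = 7 ≡ 1 (mod 2).
s = (0, 1, 0, 1)^T — this equals column 5 of H (binary 0101), so error is at position 5.
Correct: flip bit 5 of r = 110110101010101 to get c = 110100101010101.


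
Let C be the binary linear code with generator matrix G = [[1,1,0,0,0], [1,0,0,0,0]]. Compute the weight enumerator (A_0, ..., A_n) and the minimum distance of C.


Weight distribution: A_0 = 1, A_1 = 2, A_2 = 1. Minimum distance d = 1.

Enumerate all 2^2 = 4 messages m ∈ F_2^2.
For each, compute codeword c = mG in F_2^5, then tally its weight.
  m = 00 → c = 00000, weight = 0.
  m = 10 → c = 11000, weight = 2.
  m = 01 → c = 10000, weight = 1.
  m = 11 → c = 01000, weight = 1.
Tally weights:
  weight 0: 1 codewords.
  weight 1: 2 codewords.
  weight 2: 1 codewords.
Minimum distance d = smallest w > 0 with A_w > 0 = 1.
Sanity: Σ A_w = 4 = 2^2 = 4 ✓.


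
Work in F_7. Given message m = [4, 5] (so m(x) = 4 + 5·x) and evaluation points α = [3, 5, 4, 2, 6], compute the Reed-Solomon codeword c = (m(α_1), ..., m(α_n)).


c = [5, 1, 3, 0, 6]

Message polynomial: m(x) = 4 + 5·x (mod 7).
For each evaluation point α_i, compute m(α_i) mod 7:
  α_1 = 3: Horner steps 5 → 5, so m(3) = 5.
  α_2 = 5: Horner steps 5 → 1, so m(5) = 1.
  α_3 = 4: Horner steps 5 → 3, so m(4) = 3.
  α_4 = 2: Horner steps 5 → 0, so m(2) = 0.
  α_5 = 6: Horner steps 5 → 6, so m(6) = 6.
Codeword c = [5, 1, 3, 0, 6] ∈ F_7^5.


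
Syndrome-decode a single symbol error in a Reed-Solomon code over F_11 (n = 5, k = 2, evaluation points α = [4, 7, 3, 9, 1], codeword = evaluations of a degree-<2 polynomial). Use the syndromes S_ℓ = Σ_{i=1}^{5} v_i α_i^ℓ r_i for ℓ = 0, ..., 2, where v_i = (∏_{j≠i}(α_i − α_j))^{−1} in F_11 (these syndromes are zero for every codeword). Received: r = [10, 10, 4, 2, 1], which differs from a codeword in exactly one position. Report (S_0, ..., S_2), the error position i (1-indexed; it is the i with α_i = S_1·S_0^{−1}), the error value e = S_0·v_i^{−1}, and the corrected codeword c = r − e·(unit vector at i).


S = (10, 7, 6), error at position 1, error magnitude e = 10, c = [0, 10, 4, 2, 1].

Step 1: column multipliers v_i = (∏_{j≠i}(α_i − α_j))^{−1} mod 11.
  i = 1 (α = 4): (4−7)(4−3)(4−9)(4−1) = (−3)·1·(−5)·3 = 45 ≡ 1, so v_1 = 1^{−1} = 1 (mod 11).
  i = 2 (α = 7): (7−4)(7−3)(7−9)(7−1) = 3·4·(−2)·6 = −144 ≡ 10, so v_2 = 10^{−1} = 10 (mod 11).
  i = 3 (α = 3): (3−4)(3−7)(3−9)(3−1) = (−1)·(−4)·(−6)·2 = −48 ≡ 7, so v_3 = 7^{−1} = 8 (mod 11).
  i = 4 (α = 9): (9−4)(9−7)(9−3)(9−1) = 5·2·6·8 = 480 ≡ 7, so v_4 = 7^{−1} = 8 (mod 11).
  i = 5 (α = 1): (1−4)(1−7)(1−3)(1−9) = (−3)·(−6)·(−2)·(−8) = 288 ≡ 2, so v_5 = 2^{−1} = 6 (mod 11).
  v = [1, 10, 8, 8, 6].
Step 2: syndromes of r = [10, 10, 4, 2, 1] (all sums mod 11).
  S_0 = Σ v_i r_i = 1·10 + 10·10 + 8·4 + 8·2 + 6·1 = 164 ≡ 10.
  S_1 = Σ v_i α_i r_i = 1·4·10 + 10·7·10 + 8·3·4 + 8·9·2 + 6·1·1 = 986 ≡ 7.
  α_i^2 mod 11 = [5, 5, 9, 4, 1].
  S_2 = Σ v_i α_i^2 r_i = 1·5·10 + 10·5·10 + 8·9·4 + 8·4·2 + 6·1·1 = 908 ≡ 6.
  S = (10, 7, 6) ≠ 0, so r is not a codeword (an error is present).
Step 3: locate the error. For a single error e at position i, S_ℓ = v_i·e·α_i^ℓ, so α_err = S_1/S_0.
  S_0^{−1} = 10^{−1} = 10 (mod 11), so α_err = 7·10 = 70 ≡ 4 = α_1. Error position i = 1.
  Consistency check: S_2/S_1 = 6·8 = 48 ≡ 4 = α_err ✓ (single-error assumption holds).
Step 4: error magnitude e = S_0/v_1 = S_0·∏_{j≠1}(α_1 − α_j) = 10·1 = 10 ≡ 10 (mod 11).
Step 5: correct position 1: c_1 = r_1 − e = 10 − 10 ≡ 0 (mod 11). Hence c = [0, 10, 4, 2, 1].
  Check: interpolating c through the α_i gives m(x) = 5 + 7·x (degree < 2) with m(α_i) = c_i for every i, so c is indeed a codeword.


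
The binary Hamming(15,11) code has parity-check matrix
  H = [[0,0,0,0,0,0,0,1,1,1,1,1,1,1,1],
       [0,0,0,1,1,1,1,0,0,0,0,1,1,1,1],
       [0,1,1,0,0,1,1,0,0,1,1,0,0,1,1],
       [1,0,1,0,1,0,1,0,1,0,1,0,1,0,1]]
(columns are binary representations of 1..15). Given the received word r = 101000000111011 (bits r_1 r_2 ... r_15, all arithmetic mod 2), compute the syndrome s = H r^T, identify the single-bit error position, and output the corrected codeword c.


s = (1, 1, 1, 0)^T, error position = 14, corrected codeword c = 101000000111001

Compute s = H r^T mod 2 one row at a time:
  s_1 = 0 + 0 + 1 + 1 + 1 + 0 + 1 + 1 = 5 ≡ 1 (mod 2).
  s_2 = 0 + 0 + 0 + 0 + 1 + 0 + 1 + 1 = 3 ≡ 1 (mod 2).
  s_3 = 0 + 1 + 0 + 0 + 1 + 1 + 1 + 1 = 5 ≡ 1 (mod 2).
  s_4 = 1 + 1 + 0 + 0 + 0 + 1 + 0 + 1 = 4 ≡ 0 (mod 2).
s = (1, 1, 1, 0)^T — this equals column 14 of H (binary 1110), so error is at position 14.
Correct: flip bit 14 of r = 101000000111011 to get c = 101000000111001.


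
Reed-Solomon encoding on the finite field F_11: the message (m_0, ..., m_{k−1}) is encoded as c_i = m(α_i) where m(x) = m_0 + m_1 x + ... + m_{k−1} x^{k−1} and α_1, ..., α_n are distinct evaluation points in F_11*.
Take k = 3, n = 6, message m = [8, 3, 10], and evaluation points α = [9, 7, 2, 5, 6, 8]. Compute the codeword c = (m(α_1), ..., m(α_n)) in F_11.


c = [9, 2, 10, 9, 1, 1]

Message polynomial: m(x) = 8 + 3·x + 10·x^2 (mod 11).
For each evaluation point α_i, compute m(α_i) mod 11:
  α_1 = 9: Horner steps 10 → 5 → 9, so m(9) = 9.
  α_2 = 7: Horner steps 10 → 7 → 2, so m(7) = 2.
  α_3 = 2: Horner steps 10 → 1 → 10, so m(2) = 10.
  α_4 = 5: Horner steps 10 → 9 → 9, so m(5) = 9.
  α_5 = 6: Horner steps 10 → 8 → 1, so m(6) = 1.
  α_6 = 8: Horner steps 10 → 6 → 1, so m(8) = 1.
Codeword c = [9, 2, 10, 9, 1, 1] ∈ F_11^6.


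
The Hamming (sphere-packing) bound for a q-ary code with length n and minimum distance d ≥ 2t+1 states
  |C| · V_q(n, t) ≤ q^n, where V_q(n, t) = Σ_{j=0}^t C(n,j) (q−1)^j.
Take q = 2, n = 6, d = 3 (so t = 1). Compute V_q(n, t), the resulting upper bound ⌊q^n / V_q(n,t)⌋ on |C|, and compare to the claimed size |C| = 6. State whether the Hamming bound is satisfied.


V_q(n, t) = 7, q^n = 64, Hamming bound = 9, |C| = 6 ≤ bound (satisfied).

Step 1: Compute V_q(n, t) = Σ_{j=0}^1 C(n, j) (q−1)^j.
  j = 0: C(6,0)·(1)^0 = 1·1 = 1.
  j = 1: C(6,1)·(1)^1 = 6·1 = 6.
  V_q(n, t) = 1 + 6 = 7.
Step 2: q^n = 2^6 = 64.
Step 3: Hamming bound ⌊q^n / V_q(n,t)⌋ = ⌊64/7⌋ = 9.
Step 4: Compare |C| = 6 to 9: satisfied.
The claimed |C| lies below the Hamming bound.


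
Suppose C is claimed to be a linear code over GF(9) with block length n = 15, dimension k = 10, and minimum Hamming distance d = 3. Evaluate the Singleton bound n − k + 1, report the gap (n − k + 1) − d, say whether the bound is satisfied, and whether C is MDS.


Singleton RHS = n − k + 1 = 6, slack = 3, bound satisfied, not MDS.

Singleton bound: d ≤ n − k + 1.
Here n = 15, k = 10, so n − k + 1 = 6.
Given d = 3, check d ≤ 6: YES.
Slack = (n − k + 1) − d = 3.
The code is NOT MDS (slack = 3 > 0).
Description: the claimed parameters are [15, 10, 3]_9; such a code would be non-MDS.


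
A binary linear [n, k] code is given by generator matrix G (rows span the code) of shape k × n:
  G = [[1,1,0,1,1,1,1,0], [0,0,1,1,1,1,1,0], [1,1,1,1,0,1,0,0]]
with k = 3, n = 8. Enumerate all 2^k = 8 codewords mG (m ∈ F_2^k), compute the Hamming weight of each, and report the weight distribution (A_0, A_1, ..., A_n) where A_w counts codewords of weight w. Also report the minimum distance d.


Weight distribution: A_0 = 1, A_2 = 1, A_3 = 2, A_4 = 1, A_5 = 2, A_6 = 1. Minimum distance d = 2.

Enumerate all 2^3 = 8 messages m ∈ F_2^3.
For each, compute codeword c = mG in F_2^8, then tally its weight.
  m = 000 → c = 00000000, weight = 0.
  m = 100 → c = 11011110, weight = 6.
  m = 010 → c = 00111110, weight = 5.
  m = 110 → c = 11100000, weight = 3.
  m = 001 → c = 11110100, weight = 5.
  m = 101 → c = 00101010, weight = 3.
  m = 011 → c = 11001010, weight = 4.
  m = 111 → c = 00010100, weight = 2.
Tally weights:
  weight 0: 1 codewords.
  weight 2: 1 codewords.
  weight 3: 2 codewords.
  weight 4: 1 codewords.
  weight 5: 2 codewords.
  weight 6: 1 codewords.
Minimum distance d = smallest w > 0 with A_w > 0 = 2.
Sanity: Σ A_w = 8 = 2^3 = 8 ✓.


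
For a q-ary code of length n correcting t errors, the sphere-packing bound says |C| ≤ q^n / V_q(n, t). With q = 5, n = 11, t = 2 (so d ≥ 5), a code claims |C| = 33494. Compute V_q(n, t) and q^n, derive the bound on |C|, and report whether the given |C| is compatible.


V_q(n, t) = 925, q^n = 48828125, Hamming bound = 52787, |C| = 33494 ≤ bound (satisfied).

Step 1: Compute V_q(n, t) = Σ_{j=0}^2 C(n, j) (q−1)^j.
  j = 0: C(11,0)·(4)^0 = 1·1 = 1.
  j = 1: C(11,1)·(4)^1 = 11·4 = 44.
  j = 2: C(11,2)·(4)^2 = 55·16 = 880.
  V_q(n, t) = 1 + 44 + 880 = 925.
Step 2: q^n = 5^11 = 48828125.
Step 3: Hamming bound ⌊q^n / V_q(n,t)⌋ = ⌊48828125/925⌋ = 52787.
Step 4: Compare |C| = 33494 to 52787: satisfied.
The claimed |C| lies below the Hamming bound.


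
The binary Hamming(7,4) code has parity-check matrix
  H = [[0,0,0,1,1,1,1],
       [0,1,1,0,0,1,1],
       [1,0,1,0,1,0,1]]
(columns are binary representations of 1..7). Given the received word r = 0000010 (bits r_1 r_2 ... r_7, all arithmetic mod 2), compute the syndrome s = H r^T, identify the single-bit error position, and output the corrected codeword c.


s = (1, 1, 0)^T, error position = 6, corrected codeword c = 0000000

Compute s = H r^T mod 2 one row at a time:
  s_1 = 0 + 0 + 1 + 0 = 1 ≡ 1 (mod 2).
  s_2 = 0 + 0 + 1 + 0 = 1 ≡ 1 (mod 2).
  s_3 = 0 + 0 + 0 + 0 = 0 ≡ 0 (mod 2).
s = (1, 1, 0)^T — this equals column 6 of H (binary 110), so error is at position 6.
Correct: flip bit 6 of r = 0000010 to get c = 0000000.


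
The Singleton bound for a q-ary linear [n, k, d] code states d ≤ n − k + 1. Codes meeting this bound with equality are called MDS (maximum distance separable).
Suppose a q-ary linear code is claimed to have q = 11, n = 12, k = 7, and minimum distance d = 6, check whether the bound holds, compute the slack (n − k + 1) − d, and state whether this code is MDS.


Singleton RHS = n − k + 1 = 6, slack = 0, bound satisfied, MDS.

Singleton bound: d ≤ n − k + 1.
Here n = 12, k = 7, so n − k + 1 = 6.
Given d = 6, check d ≤ 6: YES.
Slack = (n − k + 1) − d = 0.
The code is MDS (slack = 0).
Description: the claimed parameters are [12, 7, 6]_11; such a code would be MDS (meets Singleton bound).


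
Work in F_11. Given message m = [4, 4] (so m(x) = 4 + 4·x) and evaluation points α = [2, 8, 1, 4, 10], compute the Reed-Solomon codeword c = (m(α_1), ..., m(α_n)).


c = [1, 3, 8, 9, 0]

Message polynomial: m(x) = 4 + 4·x (mod 11).
For each evaluation point α_i, compute m(α_i) mod 11:
  α_1 = 2: Horner steps 4 → 1, so m(2) = 1.
  α_2 = 8: Horner steps 4 → 3, so m(8) = 3.
  α_3 = 1: Horner steps 4 → 8, so m(1) = 8.
  α_4 = 4: Horner steps 4 → 9, so m(4) = 9.
  α_5 = 10: Horner steps 4 → 0, so m(10) = 0.
Codeword c = [1, 3, 8, 9, 0] ∈ F_11^5.


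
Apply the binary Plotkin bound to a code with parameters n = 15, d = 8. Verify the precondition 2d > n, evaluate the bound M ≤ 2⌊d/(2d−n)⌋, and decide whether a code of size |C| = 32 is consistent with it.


Plotkin bound M ≤ 16; given |C| = 32 > bound (violated).

Check applicability: 2d = 16, n = 15.
2d − n = 1 > 0, so Plotkin applies.
Compute d/(2d−n) = 8/1 ≈ 8.0000.
⌊d/(2d−n)⌋ = 8.
Plotkin bound: M ≤ 2·8 = 16.
Given |C| = 32, check: VIOLATED.
This |C| is above the Plotkin bound, so no binary code with n = 15, d = 8 and 32 codewords exists.


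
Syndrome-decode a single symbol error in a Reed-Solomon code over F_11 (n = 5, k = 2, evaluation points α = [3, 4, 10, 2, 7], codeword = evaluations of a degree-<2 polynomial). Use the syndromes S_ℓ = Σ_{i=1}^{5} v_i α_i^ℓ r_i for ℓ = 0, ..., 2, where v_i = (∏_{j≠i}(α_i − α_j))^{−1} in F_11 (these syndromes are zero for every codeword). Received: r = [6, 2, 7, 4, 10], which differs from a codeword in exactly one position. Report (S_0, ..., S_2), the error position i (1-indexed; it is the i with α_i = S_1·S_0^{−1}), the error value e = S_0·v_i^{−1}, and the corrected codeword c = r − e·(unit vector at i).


S = (5, 4, 1), error at position 1, error magnitude e = 3, c = [3, 2, 7, 4, 10].

Step 1: column multipliers v_i = (∏_{j≠i}(α_i − α_j))^{−1} mod 11.
  i = 1 (α = 3): (3−4)(3−10)(3−2)(3−7) = (−1)·(−7)·1·(−4) = −28 ≡ 5, so v_1 = 5^{−1} = 9 (mod 11).
  i = 2 (α = 4): (4−3)(4−10)(4−2)(4−7) = 1·(−6)·2·(−3) = 36 ≡ 3, so v_2 = 3^{−1} = 4 (mod 11).
  i = 3 (α = 10): (10−3)(10−4)(10−2)(10−7) = 7·6·8·3 = 1008 ≡ 7, so v_3 = 7^{−1} = 8 (mod 11).
  i = 4 (α = 2): (2−3)(2−4)(2−10)(2−7) = (−1)·(−2)·(−8)·(−5) = 80 ≡ 3, so v_4 = 3^{−1} = 4 (mod 11).
  i = 5 (α = 7): (7−3)(7−4)(7−10)(7−2) = 4·3·(−3)·5 = −180 ≡ 7, so v_5 = 7^{−1} = 8 (mod 11).
  v = [9, 4, 8, 4, 8].
Step 2: syndromes of r = [6, 2, 7, 4, 10] (all sums mod 11).
  S_0 = Σ v_i r_i = 9·6 + 4·2 + 8·7 + 4·4 + 8·10 = 214 ≡ 5.
  S_1 = Σ v_i α_i r_i = 9·3·6 + 4·4·2 + 8·10·7 + 4·2·4 + 8·7·10 = 1346 ≡ 4.
  α_i^2 mod 11 = [9, 5, 1, 4, 5].
  S_2 = Σ v_i α_i^2 r_i = 9·9·6 + 4·5·2 + 8·1·7 + 4·4·4 + 8·5·10 = 1046 ≡ 1.
  S = (5, 4, 1) ≠ 0, so r is not a codeword (an error is present).
Step 3: locate the error. For a single error e at position i, S_ℓ = v_i·e·α_i^ℓ, so α_err = S_1/S_0.
  S_0^{−1} = 5^{−1} = 9 (mod 11), so α_err = 4·9 = 36 ≡ 3 = α_1. Error position i = 1.
  Consistency check: S_2/S_1 = 1·3 = 3 ≡ 3 = α_err ✓ (single-error assumption holds).
Step 4: error magnitude e = S_0/v_1 = S_0·∏_{j≠1}(α_1 − α_j) = 5·5 = 25 ≡ 3 (mod 11).
Step 5: correct position 1: c_1 = r_1 − e = 6 − 3 ≡ 3 (mod 11). Hence c = [3, 2, 7, 4, 10].
  Check: interpolating c through the α_i gives m(x) = 6 + 10·x (degree < 2) with m(α_i) = c_i for every i, so c is indeed a codeword.


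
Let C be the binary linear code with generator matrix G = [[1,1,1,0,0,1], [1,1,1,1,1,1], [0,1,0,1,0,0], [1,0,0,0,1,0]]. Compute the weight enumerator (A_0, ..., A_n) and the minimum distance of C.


Weight distribution: A_0 = 1, A_2 = 7, A_4 = 7, A_6 = 1. Minimum distance d = 2.

Enumerate all 2^4 = 16 messages m ∈ F_2^4.
For each, compute codeword c = mG in F_2^6, then tally its weight.
  m = 0000 → c = 000000, weight = 0.
  m = 1000 → c = 111001, weight = 4.
  m = 0100 → c = 111111, weight = 6.
  m = 1100 → c = 000110, weight = 2.
  m = 0010 → c = 010100, weight = 2.
  m = 1010 → c = 101101, weight = 4.
  m = 0110 → c = 101011, weight = 4.
  m = 1110 → c = 010010, weight = 2.
  m = 0001 → c = 100010, weight = 2.
  m = 1001 → c = 011011, weight = 4.
  m = 0101 → c = 011101, weight = 4.
  m = 1101 → c = 100100, weight = 2.
  m = 0011 → c = 110110, weight = 4.
  m = 1011 → c = 001111, weight = 4.
  m = 0111 → c = 001001, weight = 2.
  m = 1111 → c = 110000, weight = 2.
Tally weights:
  weight 0: 1 codewords.
  weight 2: 7 codewords.
  weight 4: 7 codewords.
  weight 6: 1 codewords.
Minimum distance d = smallest w > 0 with A_w > 0 = 2.
Sanity: Σ A_w = 16 = 2^4 = 16 ✓.


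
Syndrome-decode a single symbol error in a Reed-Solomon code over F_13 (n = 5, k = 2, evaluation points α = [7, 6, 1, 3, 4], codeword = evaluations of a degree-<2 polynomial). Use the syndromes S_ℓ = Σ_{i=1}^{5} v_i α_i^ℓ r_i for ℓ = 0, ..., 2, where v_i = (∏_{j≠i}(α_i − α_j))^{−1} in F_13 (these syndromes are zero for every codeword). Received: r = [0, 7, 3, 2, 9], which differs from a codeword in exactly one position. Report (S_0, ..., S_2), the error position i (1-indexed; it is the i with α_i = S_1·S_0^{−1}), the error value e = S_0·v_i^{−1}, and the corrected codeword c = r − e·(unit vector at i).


S = (8, 6, 11), error at position 5, error magnitude e = 1, c = [0, 7, 3, 2, 8].

Step 1: column multipliers v_i = (∏_{j≠i}(α_i − α_j))^{−1} mod 13.
  i = 1 (α = 7): (7−6)(7−1)(7−3)(7−4) = 1·6·4·3 = 72 ≡ 7, so v_1 = 7^{−1} = 2 (mod 13).
  i = 2 (α = 6): (6−7)(6−1)(6−3)(6−4) = (−1)·5·3·2 = −30 ≡ 9, so v_2 = 9^{−1} = 3 (mod 13).
  i = 3 (α = 1): (1−7)(1−6)(1−3)(1−4) = (−6)·(−5)·(−2)·(−3) = 180 ≡ 11, so v_3 = 11^{−1} = 6 (mod 13).
  i = 4 (α = 3): (3−7)(3−6)(3−1)(3−4) = (−4)·(−3)·2·(−1) = −24 ≡ 2, so v_4 = 2^{−1} = 7 (mod 13).
  i = 5 (α = 4): (4−7)(4−6)(4−1)(4−3) = (−3)·(−2)·3·1 = 18 ≡ 5, so v_5 = 5^{−1} = 8 (mod 13).
  v = [2, 3, 6, 7, 8].
Step 2: syndromes of r = [0, 7, 3, 2, 9] (all sums mod 13).
  S_0 = Σ v_i r_i = 2·0 + 3·7 + 6·3 + 7·2 + 8·9 = 125 ≡ 8.
  S_1 = Σ v_i α_i r_i = 2·7·0 + 3·6·7 + 6·1·3 + 7·3·2 + 8·4·9 = 474 ≡ 6.
  α_i^2 mod 13 = [10, 10, 1, 9, 3].
  S_2 = Σ v_i α_i^2 r_i = 2·10·0 + 3·10·7 + 6·1·3 + 7·9·2 + 8·3·9 = 570 ≡ 11.
  S = (8, 6, 11) ≠ 0, so r is not a codeword (an error is present).
Step 3: locate the error. For a single error e at position i, S_ℓ = v_i·e·α_i^ℓ, so α_err = S_1/S_0.
  S_0^{−1} = 8^{−1} = 5 (mod 13), so α_err = 6·5 = 30 ≡ 4 = α_5. Error position i = 5.
  Consistency check: S_2/S_1 = 11·11 = 121 ≡ 4 = α_err ✓ (single-error assumption holds).
Step 4: error magnitude e = S_0/v_5 = S_0·∏_{j≠5}(α_5 − α_j) = 8·5 = 40 ≡ 1 (mod 13).
Step 5: correct position 5: c_5 = r_5 − e = 9 − 1 ≡ 8 (mod 13). Hence c = [0, 7, 3, 2, 8].
  Check: interpolating c through the α_i gives m(x) = 10 + 6·x (degree < 2) with m(α_i) = c_i for every i, so c is indeed a codeword.


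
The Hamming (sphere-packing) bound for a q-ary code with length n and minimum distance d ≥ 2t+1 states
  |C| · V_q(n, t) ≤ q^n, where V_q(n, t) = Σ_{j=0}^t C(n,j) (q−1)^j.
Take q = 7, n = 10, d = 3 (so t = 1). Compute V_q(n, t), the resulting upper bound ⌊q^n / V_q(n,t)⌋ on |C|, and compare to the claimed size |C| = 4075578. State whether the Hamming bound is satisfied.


V_q(n, t) = 61, q^n = 282475249, Hamming bound = 4630741, |C| = 4075578 ≤ bound (satisfied).

Step 1: Compute V_q(n, t) = Σ_{j=0}^1 C(n, j) (q−1)^j.
  j = 0: C(10,0)·(6)^0 = 1·1 = 1.
  j = 1: C(10,1)·(6)^1 = 10·6 = 60.
  V_q(n, t) = 1 + 60 = 61.
Step 2: q^n = 7^10 = 282475249.
Step 3: Hamming bound ⌊q^n / V_q(n,t)⌋ = ⌊282475249/61⌋ = 4630741.
Step 4: Compare |C| = 4075578 to 4630741: satisfied.
The claimed |C| lies below the Hamming bound.


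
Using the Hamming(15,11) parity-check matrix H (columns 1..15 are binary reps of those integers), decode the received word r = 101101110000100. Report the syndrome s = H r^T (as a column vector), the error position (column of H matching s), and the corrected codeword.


s = (0, 0, 1, 0)^T, error position = 2, corrected codeword c = 111101110000100

Compute s = H r^T mod 2 one row at a time:
  s_1 = 1 + 0 + 0 + 0 + 0 + 1 + 0 + 0 = 2 ≡ 0 (mod 2).
  s_2 = 1 + 0 + 1 + 1 + 0 + 1 + 0 + 0 = 4 ≡ 0 (mod 2).
  s_3 = 0 + 1 + 1 + 1 + 0 + 0 + 0 + 0 = 3 ≡ 1 (mod 2).
  s_4 = 1 + 1 + 0 + 1 + 0 + 0 + 1 + 0 = 4 ≡ 0 (mod 2).
s = (0, 0, 1, 0)^T — this equals column 2 of H (binary 0010), so error is at position 2.
Correct: flip bit 2 of r = 101101110000100 to get c = 111101110000100.


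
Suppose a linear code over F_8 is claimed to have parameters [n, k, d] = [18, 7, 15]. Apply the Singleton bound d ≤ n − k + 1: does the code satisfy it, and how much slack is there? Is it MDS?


Singleton RHS = n − k + 1 = 12, slack = -3, bound violated (no such code; not MDS).

Singleton bound: d ≤ n − k + 1.
Here n = 18, k = 7, so n − k + 1 = 12.
Given d = 15, check d ≤ 12: NO.
Slack = (n − k + 1) − d = -3.
The slack is negative: d = 15 exceeds n − k + 1 = 12 by 3, so the Singleton bound is violated and no linear [18, 7, 15]_8 code can exist. In particular it is not MDS (MDS requires d = n − k + 1 exactly).
Description: the claimed parameters are [18, 7, 15]_8; such a code would be impossible (violates the Singleton bound).


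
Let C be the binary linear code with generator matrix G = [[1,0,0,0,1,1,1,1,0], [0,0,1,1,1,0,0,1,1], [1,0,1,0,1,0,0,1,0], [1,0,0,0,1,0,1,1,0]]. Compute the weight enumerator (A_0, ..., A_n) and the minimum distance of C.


Weight distribution: A_0 = 1, A_1 = 1, A_2 = 1, A_3 = 2, A_4 = 3, A_5 = 5, A_6 = 3. Minimum distance d = 1.

Enumerate all 2^4 = 16 messages m ∈ F_2^4.
For each, compute codeword c = mG in F_2^9, then tally its weight.
  m = 0000 → c = 000000000, weight = 0.
  m = 1000 → c = 100011110, weight = 5.
  m = 0100 → c = 001110011, weight = 5.
  m = 1100 → c = 101101101, weight = 6.
  m = 0010 → c = 101010010, weight = 4.
  m = 1010 → c = 001001100, weight = 3.
  m = 0110 → c = 100100001, weight = 3.
  m = 1110 → c = 000111111, weight = 6.
  m = 0001 → c = 100010110, weight = 4.
  m = 1001 → c = 000001000, weight = 1.
  m = 0101 → c = 101100101, weight = 5.
  m = 1101 → c = 001111011, weight = 6.
  m = 0011 → c = 001000100, weight = 2.
  m = 1011 → c = 101011010, weight = 5.
  m = 0111 → c = 000110111, weight = 5.
  m = 1111 → c = 100101001, weight = 4.
Tally weights:
  weight 0: 1 codewords.
  weight 1: 1 codewords.
  weight 2: 1 codewords.
  weight 3: 2 codewords.
  weight 4: 3 codewords.
  weight 5: 5 codewords.
  weight 6: 3 codewords.
Minimum distance d = smallest w > 0 with A_w > 0 = 1.
Sanity: Σ A_w = 16 = 2^4 = 16 ✓.


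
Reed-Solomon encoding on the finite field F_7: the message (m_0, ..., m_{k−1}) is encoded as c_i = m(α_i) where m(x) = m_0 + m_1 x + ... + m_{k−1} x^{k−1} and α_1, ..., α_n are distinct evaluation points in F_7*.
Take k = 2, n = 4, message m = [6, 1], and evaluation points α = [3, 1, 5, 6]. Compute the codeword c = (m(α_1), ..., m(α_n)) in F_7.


c = [2, 0, 4, 5]

Message polynomial: m(x) = 6 + 1·x (mod 7).
For each evaluation point α_i, compute m(α_i) mod 7:
  α_1 = 3: Horner steps 1 → 2, so m(3) = 2.
  α_2 = 1: Horner steps 1 → 0, so m(1) = 0.
  α_3 = 5: Horner steps 1 → 4, so m(5) = 4.
  α_4 = 6: Horner steps 1 → 5, so m(6) = 5.
Codeword c = [2, 0, 4, 5] ∈ F_7^4.


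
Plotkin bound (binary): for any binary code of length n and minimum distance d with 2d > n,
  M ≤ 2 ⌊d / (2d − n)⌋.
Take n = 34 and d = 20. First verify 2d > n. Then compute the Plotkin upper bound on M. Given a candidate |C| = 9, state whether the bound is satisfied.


Plotkin bound M ≤ 6; given |C| = 9 > bound (violated).

Check applicability: 2d = 40, n = 34.
2d − n = 6 > 0, so Plotkin applies.
Compute d/(2d−n) = 20/6 ≈ 3.3333.
⌊d/(2d−n)⌋ = 3.
Plotkin bound: M ≤ 2·3 = 6.
Given |C| = 9, check: VIOLATED.
This |C| is above the Plotkin bound, so no binary code with n = 34, d = 20 and 9 codewords exists.


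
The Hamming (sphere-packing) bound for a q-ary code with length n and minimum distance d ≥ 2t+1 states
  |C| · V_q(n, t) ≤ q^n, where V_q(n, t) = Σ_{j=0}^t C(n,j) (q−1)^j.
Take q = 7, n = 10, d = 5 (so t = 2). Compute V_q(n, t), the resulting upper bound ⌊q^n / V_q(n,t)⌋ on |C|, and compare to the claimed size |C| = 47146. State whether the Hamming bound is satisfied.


V_q(n, t) = 1681, q^n = 282475249, Hamming bound = 168040, |C| = 47146 ≤ bound (satisfied).

Step 1: Compute V_q(n, t) = Σ_{j=0}^2 C(n, j) (q−1)^j.
  j = 0: C(10,0)·(6)^0 = 1·1 = 1.
  j = 1: C(10,1)·(6)^1 = 10·6 = 60.
  j = 2: C(10,2)·(6)^2 = 45·36 = 1620.
  V_q(n, t) = 1 + 60 + 1620 = 1681.
Step 2: q^n = 7^10 = 282475249.
Step 3: Hamming bound ⌊q^n / V_q(n,t)⌋ = ⌊282475249/1681⌋ = 168040.
Step 4: Compare |C| = 47146 to 168040: satisfied.
The claimed |C| lies below the Hamming bound.


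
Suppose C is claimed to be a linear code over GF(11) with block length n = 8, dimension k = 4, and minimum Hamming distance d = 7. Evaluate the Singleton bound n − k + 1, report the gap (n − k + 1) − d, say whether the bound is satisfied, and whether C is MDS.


Singleton RHS = n − k + 1 = 5, slack = -2, bound violated (no such code; not MDS).

Singleton bound: d ≤ n − k + 1.
Here n = 8, k = 4, so n − k + 1 = 5.
Given d = 7, check d ≤ 5: NO.
Slack = (n − k + 1) − d = -2.
The slack is negative: d = 7 exceeds n − k + 1 = 5 by 2, so the Singleton bound is violated and no linear [8, 4, 7]_11 code can exist. In particular it is not MDS (MDS requires d = n − k + 1 exactly).
Description: the claimed parameters are [8, 4, 7]_11; such a code would be impossible (violates the Singleton bound).


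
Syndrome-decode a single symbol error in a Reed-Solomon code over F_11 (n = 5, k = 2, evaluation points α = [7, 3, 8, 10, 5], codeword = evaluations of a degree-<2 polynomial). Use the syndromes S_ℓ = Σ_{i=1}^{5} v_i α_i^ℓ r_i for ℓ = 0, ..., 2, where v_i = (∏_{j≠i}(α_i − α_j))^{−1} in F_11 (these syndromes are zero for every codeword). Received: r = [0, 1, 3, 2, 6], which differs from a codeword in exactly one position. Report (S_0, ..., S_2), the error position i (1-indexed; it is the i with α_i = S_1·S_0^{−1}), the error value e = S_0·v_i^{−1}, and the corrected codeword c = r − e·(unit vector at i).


S = (2, 5, 7), error at position 3, error magnitude e = 6, c = [0, 1, 8, 2, 6].

Step 1: column multipliers v_i = (∏_{j≠i}(α_i − α_j))^{−1} mod 11.
  i = 1 (α = 7): (7−3)(7−8)(7−10)(7−5) = 4·(−1)·(−3)·2 = 24 ≡ 2, so v_1 = 2^{−1} = 6 (mod 11).
  i = 2 (α = 3): (3−7)(3−8)(3−10)(3−5) = (−4)·(−5)·(−7)·(−2) = 280 ≡ 5, so v_2 = 5^{−1} = 9 (mod 11).
  i = 3 (α = 8): (8−7)(8−3)(8−10)(8−5) = 1·5·(−2)·3 = −30 ≡ 3, so v_3 = 3^{−1} = 4 (mod 11).
  i = 4 (α = 10): (10−7)(10−3)(10−8)(10−5) = 3·7·2·5 = 210 ≡ 1, so v_4 = 1^{−1} = 1 (mod 11).
  i = 5 (α = 5): (5−7)(5−3)(5−8)(5−10) = (−2)·2·(−3)·(−5) = −60 ≡ 6, so v_5 = 6^{−1} = 2 (mod 11).
  v = [6, 9, 4, 1, 2].
Step 2: syndromes of r = [0, 1, 3, 2, 6] (all sums mod 11).
  S_0 = Σ v_i r_i = 6·0 + 9·1 + 4·3 + 1·2 + 2·6 = 35 ≡ 2.
  S_1 = Σ v_i α_i r_i = 6·7·0 + 9·3·1 + 4·8·3 + 1·10·2 + 2·5·6 = 203 ≡ 5.
  α_i^2 mod 11 = [5, 9, 9, 1, 3].
  S_2 = Σ v_i α_i^2 r_i = 6·5·0 + 9·9·1 + 4·9·3 + 1·1·2 + 2·3·6 = 227 ≡ 7.
  S = (2, 5, 7) ≠ 0, so r is not a codeword (an error is present).
Step 3: locate the error. For a single error e at position i, S_ℓ = v_i·e·α_i^ℓ, so α_err = S_1/S_0.
  S_0^{−1} = 2^{−1} = 6 (mod 11), so α_err = 5·6 = 30 ≡ 8 = α_3. Error position i = 3.
  Consistency check: S_2/S_1 = 7·9 = 63 ≡ 8 = α_err ✓ (single-error assumption holds).
Step 4: error magnitude e = S_0/v_3 = S_0·∏_{j≠3}(α_3 − α_j) = 2·3 = 6 ≡ 6 (mod 11).
Step 5: correct position 3: c_3 = r_3 − e = 3 − 6 ≡ 8 (mod 11). Hence c = [0, 1, 8, 2, 6].
  Check: interpolating c through the α_i gives m(x) = 10 + 8·x (degree < 2) with m(α_i) = c_i for every i, so c is indeed a codeword.
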